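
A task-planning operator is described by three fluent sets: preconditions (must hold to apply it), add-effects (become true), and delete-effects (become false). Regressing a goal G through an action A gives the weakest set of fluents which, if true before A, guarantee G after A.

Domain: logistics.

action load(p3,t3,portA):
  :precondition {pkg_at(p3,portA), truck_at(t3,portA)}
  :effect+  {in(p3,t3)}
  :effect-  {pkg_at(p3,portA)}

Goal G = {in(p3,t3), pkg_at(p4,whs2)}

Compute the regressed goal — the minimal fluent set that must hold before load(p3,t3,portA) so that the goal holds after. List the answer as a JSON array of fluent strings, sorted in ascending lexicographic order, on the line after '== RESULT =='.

Regress:
  G ∩ del = {}  (empty — regression defined)
  G \ add = {in(p3,t3), pkg_at(p4,whs2)} \ {in(p3,t3)} = {pkg_at(p4,whs2)}
  ∪ pre   = {pkg_at(p4,whs2)} ∪ {pkg_at(p3,portA), truck_at(t3,portA)}
          = {pkg_at(p3,portA), pkg_at(p4,whs2), truck_at(t3,portA)}

== RESULT ==
["pkg_at(p3,portA)", "pkg_at(p4,whs2)", "truck_at(t3,portA)"]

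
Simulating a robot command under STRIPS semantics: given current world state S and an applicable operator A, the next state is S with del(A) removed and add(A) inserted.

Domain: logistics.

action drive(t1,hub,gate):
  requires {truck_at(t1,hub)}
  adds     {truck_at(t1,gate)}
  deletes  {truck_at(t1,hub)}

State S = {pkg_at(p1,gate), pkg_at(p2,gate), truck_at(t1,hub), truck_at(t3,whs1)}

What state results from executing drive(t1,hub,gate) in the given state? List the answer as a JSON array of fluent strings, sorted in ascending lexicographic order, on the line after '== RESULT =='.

Progress:
  pre ⊆ S: {truck_at(t1,hub)} ⊆ S  — applicable
  S \ del = {pkg_at(p1,gate), pkg_at(p2,gate), truck_at(t3,whs1)}
  ∪ add   = {pkg_at(p1,gate), pkg_at(p2,gate), truck_at(t1,gate), truck_at(t3,whs1)}

== RESULT ==
["pkg_at(p1,gate)", "pkg_at(p2,gate)", "truck_at(t1,gate)", "truck_at(t3,whs1)"]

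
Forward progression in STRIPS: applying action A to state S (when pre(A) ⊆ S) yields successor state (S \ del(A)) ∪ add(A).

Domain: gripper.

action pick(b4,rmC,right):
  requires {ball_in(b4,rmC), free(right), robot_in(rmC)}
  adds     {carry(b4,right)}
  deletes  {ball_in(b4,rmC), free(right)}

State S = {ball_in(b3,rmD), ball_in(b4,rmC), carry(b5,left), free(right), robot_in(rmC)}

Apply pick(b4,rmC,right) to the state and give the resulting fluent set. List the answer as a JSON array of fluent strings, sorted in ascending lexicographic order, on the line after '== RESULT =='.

Progress:
  pre ⊆ S: {ball_in(b4,rmC), free(right), robot_in(rmC)} ⊆ S  — applicable
  S \ del = {ball_in(b3,rmD), carry(b5,left), robot_in(rmC)}
  ∪ add   = {ball_in(b3,rmD), carry(b4,right), carry(b5,left), robot_in(rmC)}

== RESULT ==
["ball_in(b3,rmD)", "carry(b4,right)", "carry(b5,left)", "robot_in(rmC)"]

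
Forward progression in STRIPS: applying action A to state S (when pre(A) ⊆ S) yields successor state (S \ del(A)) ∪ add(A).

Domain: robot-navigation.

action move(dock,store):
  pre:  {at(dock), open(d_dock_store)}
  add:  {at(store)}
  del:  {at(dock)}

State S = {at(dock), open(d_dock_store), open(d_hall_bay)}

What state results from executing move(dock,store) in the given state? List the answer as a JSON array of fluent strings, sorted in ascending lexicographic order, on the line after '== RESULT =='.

Progress:
  pre ⊆ S: {at(dock), open(d_dock_store)} ⊆ S  — applicable
  S \ del = {open(d_dock_store), open(d_hall_bay)}
  ∪ add   = {at(store), open(d_dock_store), open(d_hall_bay)}

== RESULT ==
["at(store)", "open(d_dock_store)", "open(d_hall_bay)"]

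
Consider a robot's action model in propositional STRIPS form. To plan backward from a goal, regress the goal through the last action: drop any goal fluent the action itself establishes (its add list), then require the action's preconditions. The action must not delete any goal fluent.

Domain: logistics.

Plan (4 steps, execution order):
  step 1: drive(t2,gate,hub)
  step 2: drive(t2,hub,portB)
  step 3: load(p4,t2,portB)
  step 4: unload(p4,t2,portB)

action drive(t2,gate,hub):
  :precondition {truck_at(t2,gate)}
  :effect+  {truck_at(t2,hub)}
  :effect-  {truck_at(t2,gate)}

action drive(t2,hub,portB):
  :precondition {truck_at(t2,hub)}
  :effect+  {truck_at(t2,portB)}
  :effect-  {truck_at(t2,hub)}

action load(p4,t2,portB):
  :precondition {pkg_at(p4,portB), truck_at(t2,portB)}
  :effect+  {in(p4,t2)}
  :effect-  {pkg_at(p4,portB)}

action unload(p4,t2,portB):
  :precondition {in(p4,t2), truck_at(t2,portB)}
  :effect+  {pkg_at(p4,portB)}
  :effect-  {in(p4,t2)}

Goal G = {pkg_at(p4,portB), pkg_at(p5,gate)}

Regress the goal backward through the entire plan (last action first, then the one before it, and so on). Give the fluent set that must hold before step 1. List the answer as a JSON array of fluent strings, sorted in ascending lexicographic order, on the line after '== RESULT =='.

Work backward from the goal:
  through step 4 (unload(p4,t2,portB)): drop {pkg_at(p4,portB)}, keep {pkg_at(p5,gate)}, require {in(p4,t2), truck_at(t2,portB)}
    → {in(p4,t2), pkg_at(p5,gate), truck_at(t2,portB)}
  through step 3 (load(p4,t2,portB)): drop {in(p4,t2)}, keep {pkg_at(p5,gate), truck_at(t2,portB)}, require {pkg_at(p4,portB), truck_at(t2,portB)}
    → {pkg_at(p4,portB), pkg_at(p5,gate), truck_at(t2,portB)}
  through step 2 (drive(t2,hub,portB)): drop {truck_at(t2,portB)}, keep {pkg_at(p4,portB), pkg_at(p5,gate)}, require {truck_at(t2,hub)}
    → {pkg_at(p4,portB), pkg_at(p5,gate), truck_at(t2,hub)}
  through step 1 (drive(t2,gate,hub)): drop {truck_at(t2,hub)}, keep {pkg_at(p4,portB), pkg_at(p5,gate)}, require {truck_at(t2,gate)}
    → {pkg_at(p4,portB), pkg_at(p5,gate), truck_at(t2,gate)}

== RESULT ==
["pkg_at(p4,portB)", "pkg_at(p5,gate)", "truck_at(t2,gate)"]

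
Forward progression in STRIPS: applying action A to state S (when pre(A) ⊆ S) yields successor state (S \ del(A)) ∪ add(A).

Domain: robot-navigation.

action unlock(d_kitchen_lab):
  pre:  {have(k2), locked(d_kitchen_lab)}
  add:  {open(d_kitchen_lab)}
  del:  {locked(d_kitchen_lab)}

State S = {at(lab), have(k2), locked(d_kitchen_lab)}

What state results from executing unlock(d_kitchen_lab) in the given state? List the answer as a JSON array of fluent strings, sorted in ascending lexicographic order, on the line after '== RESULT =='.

Progress:
  pre ⊆ S: {have(k2), locked(d_kitchen_lab)} ⊆ S  — applicable
  S \ del = {at(lab), have(k2)}
  ∪ add   = {at(lab), have(k2), open(d_kitchen_lab)}

== RESULT ==
["at(lab)", "have(k2)", "open(d_kitchen_lab)"]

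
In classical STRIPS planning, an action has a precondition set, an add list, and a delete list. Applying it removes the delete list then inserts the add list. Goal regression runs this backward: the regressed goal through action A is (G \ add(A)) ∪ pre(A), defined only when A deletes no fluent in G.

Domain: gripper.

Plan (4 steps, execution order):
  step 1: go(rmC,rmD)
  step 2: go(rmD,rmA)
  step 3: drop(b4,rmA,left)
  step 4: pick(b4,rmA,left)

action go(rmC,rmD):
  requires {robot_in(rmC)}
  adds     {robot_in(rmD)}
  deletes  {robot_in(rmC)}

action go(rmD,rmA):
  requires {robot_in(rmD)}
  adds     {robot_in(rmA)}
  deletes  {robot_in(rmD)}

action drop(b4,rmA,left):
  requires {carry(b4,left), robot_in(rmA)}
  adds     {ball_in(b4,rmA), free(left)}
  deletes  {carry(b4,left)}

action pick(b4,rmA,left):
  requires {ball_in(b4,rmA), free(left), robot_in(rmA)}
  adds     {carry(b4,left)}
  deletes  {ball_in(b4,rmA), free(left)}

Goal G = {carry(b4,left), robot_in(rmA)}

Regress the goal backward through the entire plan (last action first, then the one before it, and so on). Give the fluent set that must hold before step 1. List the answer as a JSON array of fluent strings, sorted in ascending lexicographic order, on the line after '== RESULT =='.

Regress step by step:
  through step 4 (pick(b4,rmA,left)): drop {carry(b4,left)}, keep {robot_in(rmA)}, require {ball_in(b4,rmA), free(left), robot_in(rmA)}
    → {ball_in(b4,rmA), free(left), robot_in(rmA)}
  through step 3 (drop(b4,rmA,left)): drop {ball_in(b4,rmA), free(left)}, keep {robot_in(rmA)}, require {carry(b4,left), robot_in(rmA)}
    → {carry(b4,left), robot_in(rmA)}
  through step 2 (go(rmD,rmA)): drop {robot_in(rmA)}, keep {carry(b4,left)}, require {robot_in(rmD)}
    → {carry(b4,left), robot_in(rmD)}
  through step 1 (go(rmC,rmD)): drop {robot_in(rmD)}, keep {carry(b4,left)}, require {robot_in(rmC)}
    → {carry(b4,left), robot_in(rmC)}

== RESULT ==
["carry(b4,left)", "robot_in(rmC)"]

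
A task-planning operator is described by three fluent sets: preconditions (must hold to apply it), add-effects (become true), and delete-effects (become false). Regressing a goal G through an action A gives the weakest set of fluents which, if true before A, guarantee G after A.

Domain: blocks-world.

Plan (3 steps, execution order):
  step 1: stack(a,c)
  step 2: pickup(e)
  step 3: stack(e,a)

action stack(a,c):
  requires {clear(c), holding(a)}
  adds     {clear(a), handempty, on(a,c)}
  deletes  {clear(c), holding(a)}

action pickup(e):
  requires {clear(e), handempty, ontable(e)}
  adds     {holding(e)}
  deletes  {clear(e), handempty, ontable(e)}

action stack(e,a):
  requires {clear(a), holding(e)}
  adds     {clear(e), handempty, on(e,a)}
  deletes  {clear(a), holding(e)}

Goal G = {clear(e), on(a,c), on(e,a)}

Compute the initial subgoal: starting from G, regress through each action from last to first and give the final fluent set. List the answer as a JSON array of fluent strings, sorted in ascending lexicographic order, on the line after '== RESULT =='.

Work backward from the goal:
  through step 3 (stack(e,a)): drop {clear(e), on(e,a)}, keep {on(a,c)}, require {clear(a), holding(e)}
    → {clear(a), holding(e), on(a,c)}
  through step 2 (pickup(e)): drop {holding(e)}, keep {clear(a), on(a,c)}, require {clear(e), handempty, ontable(e)}
    → {clear(a), clear(e), handempty, on(a,c), ontable(e)}
  through step 1 (stack(a,c)): drop {clear(a), handempty, on(a,c)}, keep {clear(e), ontable(e)}, require {clear(c), holding(a)}
    → {clear(c), clear(e), holding(a), ontable(e)}

== RESULT ==
["clear(c)", "clear(e)", "holding(a)", "ontable(e)"]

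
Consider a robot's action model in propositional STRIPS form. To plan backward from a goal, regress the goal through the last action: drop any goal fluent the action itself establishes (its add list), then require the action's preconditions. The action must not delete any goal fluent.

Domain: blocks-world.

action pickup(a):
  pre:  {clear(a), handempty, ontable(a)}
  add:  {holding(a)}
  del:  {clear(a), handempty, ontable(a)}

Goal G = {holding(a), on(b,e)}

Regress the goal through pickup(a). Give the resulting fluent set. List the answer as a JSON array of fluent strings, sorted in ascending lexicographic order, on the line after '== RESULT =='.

Compute (G \ add) ∪ pre:
  G ∩ del = {}  (empty — regression defined)
  G \ add = {holding(a), on(b,e)} \ {holding(a)} = {on(b,e)}
  ∪ pre   = {on(b,e)} ∪ {clear(a), handempty, ontable(a)}
          = {clear(a), handempty, on(b,e), ontable(a)}

== RESULT ==
["clear(a)", "handempty", "on(b,e)", "ontable(a)"]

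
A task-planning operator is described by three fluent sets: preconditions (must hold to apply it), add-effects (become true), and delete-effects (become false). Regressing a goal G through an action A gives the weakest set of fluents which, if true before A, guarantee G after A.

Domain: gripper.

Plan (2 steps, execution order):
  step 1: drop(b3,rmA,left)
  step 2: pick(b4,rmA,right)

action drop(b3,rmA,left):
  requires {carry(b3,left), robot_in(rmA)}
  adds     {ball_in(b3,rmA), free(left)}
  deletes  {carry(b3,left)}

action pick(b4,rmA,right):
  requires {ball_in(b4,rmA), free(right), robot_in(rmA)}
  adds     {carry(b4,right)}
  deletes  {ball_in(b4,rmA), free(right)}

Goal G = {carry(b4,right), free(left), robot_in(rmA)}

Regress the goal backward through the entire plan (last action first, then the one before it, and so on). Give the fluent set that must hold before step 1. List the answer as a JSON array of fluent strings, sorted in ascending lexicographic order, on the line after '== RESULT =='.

Work backward from the goal:
  through step 2 (pick(b4,rmA,right)): drop {carry(b4,right)}, keep {free(left), robot_in(rmA)}, require {ball_in(b4,rmA), free(right), robot_in(rmA)}
    → {ball_in(b4,rmA), free(left), free(right), robot_in(rmA)}
  through step 1 (drop(b3,rmA,left)): drop {free(left)}, keep {ball_in(b4,rmA), free(right), robot_in(rmA)}, require {carry(b3,left), robot_in(rmA)}
    → {ball_in(b4,rmA), carry(b3,left), free(right), robot_in(rmA)}

== RESULT ==
["ball_in(b4,rmA)", "carry(b3,left)", "free(right)", "robot_in(rmA)"]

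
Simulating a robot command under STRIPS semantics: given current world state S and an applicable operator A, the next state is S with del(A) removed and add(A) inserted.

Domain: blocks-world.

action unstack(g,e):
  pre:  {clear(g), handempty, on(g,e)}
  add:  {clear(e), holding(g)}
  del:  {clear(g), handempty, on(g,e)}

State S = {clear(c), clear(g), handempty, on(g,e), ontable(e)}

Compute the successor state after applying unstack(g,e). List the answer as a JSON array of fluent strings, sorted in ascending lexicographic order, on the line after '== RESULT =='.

Progress:
  pre ⊆ S: {clear(g), handempty, on(g,e)} ⊆ S  — applicable
  S \ del = {clear(c), ontable(e)}
  ∪ add   = {clear(c), clear(e), holding(g), ontable(e)}

== RESULT ==
["clear(c)", "clear(e)", "holding(g)", "ontable(e)"]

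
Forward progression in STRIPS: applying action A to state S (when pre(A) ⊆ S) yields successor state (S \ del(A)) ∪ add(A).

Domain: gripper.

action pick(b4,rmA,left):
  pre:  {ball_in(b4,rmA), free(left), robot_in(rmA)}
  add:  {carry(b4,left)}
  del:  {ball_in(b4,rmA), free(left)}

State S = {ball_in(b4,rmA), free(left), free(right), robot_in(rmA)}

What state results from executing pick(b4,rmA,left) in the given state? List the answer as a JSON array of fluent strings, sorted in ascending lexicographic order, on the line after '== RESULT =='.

Compute (S \ del) ∪ add:
  pre ⊆ S: {ball_in(b4,rmA), free(left), robot_in(rmA)} ⊆ S  — applicable
  S \ del = {free(right), robot_in(rmA)}
  ∪ add   = {carry(b4,left), free(right), robot_in(rmA)}

== RESULT ==
["carry(b4,left)", "free(right)", "robot_in(rmA)"]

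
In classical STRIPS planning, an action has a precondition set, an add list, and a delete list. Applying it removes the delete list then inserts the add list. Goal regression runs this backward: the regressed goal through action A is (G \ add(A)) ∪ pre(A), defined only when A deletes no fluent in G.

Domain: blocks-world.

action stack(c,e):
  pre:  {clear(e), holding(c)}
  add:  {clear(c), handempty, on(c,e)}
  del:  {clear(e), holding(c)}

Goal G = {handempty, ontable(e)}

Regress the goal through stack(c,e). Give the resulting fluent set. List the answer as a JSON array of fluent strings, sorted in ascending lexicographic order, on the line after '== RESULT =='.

Regress:
  G ∩ del = {}  (empty — regression defined)
  G \ add = {handempty, ontable(e)} \ {clear(c), handempty, on(c,e)} = {ontable(e)}
  ∪ pre   = {ontable(e)} ∪ {clear(e), holding(c)}
          = {clear(e), holding(c), ontable(e)}

== RESULT ==
["clear(e)", "holding(c)", "ontable(e)"]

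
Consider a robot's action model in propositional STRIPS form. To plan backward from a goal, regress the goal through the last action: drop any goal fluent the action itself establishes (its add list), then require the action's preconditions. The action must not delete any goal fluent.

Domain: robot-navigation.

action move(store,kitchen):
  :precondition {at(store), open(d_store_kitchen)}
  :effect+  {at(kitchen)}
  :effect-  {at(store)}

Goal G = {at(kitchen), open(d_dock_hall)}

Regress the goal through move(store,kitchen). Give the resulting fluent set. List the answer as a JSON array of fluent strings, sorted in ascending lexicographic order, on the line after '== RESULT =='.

Regress:
  G ∩ del = {}  (empty — regression defined)
  G \ add = {at(kitchen), open(d_dock_hall)} \ {at(kitchen)} = {open(d_dock_hall)}
  ∪ pre   = {open(d_dock_hall)} ∪ {at(store), open(d_store_kitchen)}
          = {at(store), open(d_dock_hall), open(d_store_kitchen)}

== RESULT ==
["at(store)", "open(d_dock_hall)", "open(d_store_kitchen)"]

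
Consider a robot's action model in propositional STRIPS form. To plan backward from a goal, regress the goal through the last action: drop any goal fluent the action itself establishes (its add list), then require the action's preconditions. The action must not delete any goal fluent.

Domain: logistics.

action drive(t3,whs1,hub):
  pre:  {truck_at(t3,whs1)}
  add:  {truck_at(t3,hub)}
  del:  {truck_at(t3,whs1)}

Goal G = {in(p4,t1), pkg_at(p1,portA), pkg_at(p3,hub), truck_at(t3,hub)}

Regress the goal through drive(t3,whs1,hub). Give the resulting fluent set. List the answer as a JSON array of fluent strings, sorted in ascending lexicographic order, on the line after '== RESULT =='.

Regress:
  G ∩ del = {}  (empty — regression defined)
  G \ add = {in(p4,t1), pkg_at(p1,portA), pkg_at(p3,hub), truck_at(t3,hub)} \ {truck_at(t3,hub)} = {in(p4,t1), pkg_at(p1,portA), pkg_at(p3,hub)}
  ∪ pre   = {in(p4,t1), pkg_at(p1,portA), pkg_at(p3,hub)} ∪ {truck_at(t3,whs1)}
          = {in(p4,t1), pkg_at(p1,portA), pkg_at(p3,hub), truck_at(t3,whs1)}

== RESULT ==
["in(p4,t1)", "pkg_at(p1,portA)", "pkg_at(p3,hub)", "truck_at(t3,whs1)"]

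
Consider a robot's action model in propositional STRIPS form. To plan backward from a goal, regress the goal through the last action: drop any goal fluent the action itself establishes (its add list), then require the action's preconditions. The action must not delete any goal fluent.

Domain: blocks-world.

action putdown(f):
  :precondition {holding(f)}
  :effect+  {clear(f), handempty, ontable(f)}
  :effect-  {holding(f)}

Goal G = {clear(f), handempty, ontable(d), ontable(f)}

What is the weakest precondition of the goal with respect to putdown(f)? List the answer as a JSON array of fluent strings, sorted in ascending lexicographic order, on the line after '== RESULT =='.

Regress:
  G ∩ del = {}  (empty — regression defined)
  G \ add = {clear(f), handempty, ontable(d), ontable(f)} \ {clear(f), handempty, ontable(f)} = {ontable(d)}
  ∪ pre   = {ontable(d)} ∪ {holding(f)}
          = {holding(f), ontable(d)}

== RESULT ==
["holding(f)", "ontable(d)"]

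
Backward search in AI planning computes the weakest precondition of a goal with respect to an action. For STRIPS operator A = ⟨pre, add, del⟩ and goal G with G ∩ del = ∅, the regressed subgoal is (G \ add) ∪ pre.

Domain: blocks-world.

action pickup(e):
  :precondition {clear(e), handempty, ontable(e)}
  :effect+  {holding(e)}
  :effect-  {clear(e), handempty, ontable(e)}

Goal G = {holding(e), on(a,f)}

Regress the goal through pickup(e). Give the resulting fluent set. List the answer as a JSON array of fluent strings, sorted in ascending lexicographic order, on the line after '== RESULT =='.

Compute (G \ add) ∪ pre:
  G ∩ del = {}  (empty — regression defined)
  G \ add = {holding(e), on(a,f)} \ {holding(e)} = {on(a,f)}
  ∪ pre   = {on(a,f)} ∪ {clear(e), handempty, ontable(e)}
          = {clear(e), handempty, on(a,f), ontable(e)}

== RESULT ==
["clear(e)", "handempty", "on(a,f)", "ontable(e)"]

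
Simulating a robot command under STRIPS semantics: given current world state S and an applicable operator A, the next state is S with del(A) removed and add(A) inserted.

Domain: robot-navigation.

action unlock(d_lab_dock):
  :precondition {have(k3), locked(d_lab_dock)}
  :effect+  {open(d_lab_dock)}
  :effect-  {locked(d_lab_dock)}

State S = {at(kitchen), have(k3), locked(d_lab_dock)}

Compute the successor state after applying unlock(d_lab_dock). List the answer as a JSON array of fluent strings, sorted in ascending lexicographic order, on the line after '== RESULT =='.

Progress:
  pre ⊆ S: {have(k3), locked(d_lab_dock)} ⊆ S  — applicable
  S \ del = {at(kitchen), have(k3)}
  ∪ add   = {at(kitchen), have(k3), open(d_lab_dock)}

== RESULT ==
["at(kitchen)", "have(k3)", "open(d_lab_dock)"]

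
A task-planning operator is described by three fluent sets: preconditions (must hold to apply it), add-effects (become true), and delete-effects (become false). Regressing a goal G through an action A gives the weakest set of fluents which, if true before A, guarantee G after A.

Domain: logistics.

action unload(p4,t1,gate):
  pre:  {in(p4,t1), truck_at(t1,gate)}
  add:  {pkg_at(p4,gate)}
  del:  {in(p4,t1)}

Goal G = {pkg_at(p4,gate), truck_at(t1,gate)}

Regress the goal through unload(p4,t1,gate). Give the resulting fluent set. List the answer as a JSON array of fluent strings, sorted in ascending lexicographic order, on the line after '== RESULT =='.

Regress:
  G ∩ del = {}  (empty — regression defined)
  G \ add = {pkg_at(p4,gate), truck_at(t1,gate)} \ {pkg_at(p4,gate)} = {truck_at(t1,gate)}
  ∪ pre   = {truck_at(t1,gate)} ∪ {in(p4,t1), truck_at(t1,gate)}
          = {in(p4,t1), truck_at(t1,gate)}

== RESULT ==
["in(p4,t1)", "truck_at(t1,gate)"]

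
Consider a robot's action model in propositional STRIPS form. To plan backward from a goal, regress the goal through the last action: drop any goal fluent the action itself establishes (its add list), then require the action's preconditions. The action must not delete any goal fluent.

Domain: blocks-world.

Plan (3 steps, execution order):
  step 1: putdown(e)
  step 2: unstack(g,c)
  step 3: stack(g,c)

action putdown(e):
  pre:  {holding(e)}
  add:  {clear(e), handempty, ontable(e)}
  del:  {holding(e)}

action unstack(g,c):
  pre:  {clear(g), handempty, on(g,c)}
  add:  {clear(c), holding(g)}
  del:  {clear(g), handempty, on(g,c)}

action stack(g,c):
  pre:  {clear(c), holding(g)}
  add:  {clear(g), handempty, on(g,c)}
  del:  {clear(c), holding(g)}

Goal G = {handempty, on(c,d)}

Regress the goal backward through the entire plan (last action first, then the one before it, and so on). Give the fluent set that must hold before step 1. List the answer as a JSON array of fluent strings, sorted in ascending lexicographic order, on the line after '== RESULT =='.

Regress step by step:
  through step 3 (stack(g,c)): drop {handempty}, keep {on(c,d)}, require {clear(c), holding(g)}
    → {clear(c), holding(g), on(c,d)}
  through step 2 (unstack(g,c)): drop {clear(c), holding(g)}, keep {on(c,d)}, require {clear(g), handempty, on(g,c)}
    → {clear(g), handempty, on(c,d), on(g,c)}
  through step 1 (putdown(e)): drop {handempty}, keep {clear(g), on(c,d), on(g,c)}, require {holding(e)}
    → {clear(g), holding(e), on(c,d), on(g,c)}

== RESULT ==
["clear(g)", "holding(e)", "on(c,d)", "on(g,c)"]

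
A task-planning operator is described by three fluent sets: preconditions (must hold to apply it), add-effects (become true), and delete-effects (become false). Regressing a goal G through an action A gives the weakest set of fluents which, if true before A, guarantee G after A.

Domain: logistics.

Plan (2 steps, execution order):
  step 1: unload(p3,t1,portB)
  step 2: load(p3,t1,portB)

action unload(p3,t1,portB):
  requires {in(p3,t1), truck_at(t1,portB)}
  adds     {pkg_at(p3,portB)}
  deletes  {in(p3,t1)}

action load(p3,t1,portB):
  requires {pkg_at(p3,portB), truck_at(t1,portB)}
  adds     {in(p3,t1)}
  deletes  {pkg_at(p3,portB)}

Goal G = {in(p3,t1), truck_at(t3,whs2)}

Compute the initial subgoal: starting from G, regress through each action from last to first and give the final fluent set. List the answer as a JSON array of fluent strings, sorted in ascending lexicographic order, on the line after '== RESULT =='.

Regress step by step:
  through step 2 (load(p3,t1,portB)): drop {in(p3,t1)}, keep {truck_at(t3,whs2)}, require {pkg_at(p3,portB), truck_at(t1,portB)}
    → {pkg_at(p3,portB), truck_at(t1,portB), truck_at(t3,whs2)}
  through step 1 (unload(p3,t1,portB)): drop {pkg_at(p3,portB)}, keep {truck_at(t1,portB), truck_at(t3,whs2)}, require {in(p3,t1), truck_at(t1,portB)}
    → {in(p3,t1), truck_at(t1,portB), truck_at(t3,whs2)}

== RESULT ==
["in(p3,t1)", "truck_at(t1,portB)", "truck_at(t3,whs2)"]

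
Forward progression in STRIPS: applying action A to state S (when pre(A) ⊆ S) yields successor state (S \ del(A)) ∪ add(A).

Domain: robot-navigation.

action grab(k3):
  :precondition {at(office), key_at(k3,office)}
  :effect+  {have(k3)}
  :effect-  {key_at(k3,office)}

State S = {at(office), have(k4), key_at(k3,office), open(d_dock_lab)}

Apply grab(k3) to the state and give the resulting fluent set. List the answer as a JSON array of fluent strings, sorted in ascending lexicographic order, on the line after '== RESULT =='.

Compute (S \ del) ∪ add:
  pre ⊆ S: {at(office), key_at(k3,office)} ⊆ S  — applicable
  S \ del = {at(office), have(k4), open(d_dock_lab)}
  ∪ add   = {at(office), have(k3), have(k4), open(d_dock_lab)}

== RESULT ==
["at(office)", "have(k3)", "have(k4)", "open(d_dock_lab)"]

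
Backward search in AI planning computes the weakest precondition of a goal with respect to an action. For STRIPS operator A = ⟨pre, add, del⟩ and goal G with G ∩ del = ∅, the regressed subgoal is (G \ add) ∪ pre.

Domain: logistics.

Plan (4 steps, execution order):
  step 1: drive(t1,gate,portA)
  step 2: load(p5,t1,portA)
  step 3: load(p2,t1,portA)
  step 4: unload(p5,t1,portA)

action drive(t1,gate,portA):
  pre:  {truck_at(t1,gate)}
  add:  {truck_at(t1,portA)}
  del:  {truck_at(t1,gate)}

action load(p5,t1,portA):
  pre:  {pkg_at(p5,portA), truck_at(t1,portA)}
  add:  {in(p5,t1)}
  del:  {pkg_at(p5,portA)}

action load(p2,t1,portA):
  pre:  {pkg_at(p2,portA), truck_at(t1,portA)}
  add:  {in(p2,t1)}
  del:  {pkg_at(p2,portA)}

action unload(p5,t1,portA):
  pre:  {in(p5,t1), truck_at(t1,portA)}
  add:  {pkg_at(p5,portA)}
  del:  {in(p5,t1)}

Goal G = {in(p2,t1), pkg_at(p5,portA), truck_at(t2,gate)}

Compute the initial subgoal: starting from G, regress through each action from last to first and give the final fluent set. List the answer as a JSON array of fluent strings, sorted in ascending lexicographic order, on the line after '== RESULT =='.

Work backward from the goal:
  through step 4 (unload(p5,t1,portA)): drop {pkg_at(p5,portA)}, keep {in(p2,t1), truck_at(t2,gate)}, require {in(p5,t1), truck_at(t1,portA)}
    → {in(p2,t1), in(p5,t1), truck_at(t1,portA), truck_at(t2,gate)}
  through step 3 (load(p2,t1,portA)): drop {in(p2,t1)}, keep {in(p5,t1), truck_at(t1,portA), truck_at(t2,gate)}, require {pkg_at(p2,portA), truck_at(t1,portA)}
    → {in(p5,t1), pkg_at(p2,portA), truck_at(t1,portA), truck_at(t2,gate)}
  through step 2 (load(p5,t1,portA)): drop {in(p5,t1)}, keep {pkg_at(p2,portA), truck_at(t1,portA), truck_at(t2,gate)}, require {pkg_at(p5,portA), truck_at(t1,portA)}
    → {pkg_at(p2,portA), pkg_at(p5,portA), truck_at(t1,portA), truck_at(t2,gate)}
  through step 1 (drive(t1,gate,portA)): drop {truck_at(t1,portA)}, keep {pkg_at(p2,portA), pkg_at(p5,portA), truck_at(t2,gate)}, require {truck_at(t1,gate)}
    → {pkg_at(p2,portA), pkg_at(p5,portA), truck_at(t1,gate), truck_at(t2,gate)}

== RESULT ==
["pkg_at(p2,portA)", "pkg_at(p5,portA)", "truck_at(t1,gate)", "truck_at(t2,gate)"]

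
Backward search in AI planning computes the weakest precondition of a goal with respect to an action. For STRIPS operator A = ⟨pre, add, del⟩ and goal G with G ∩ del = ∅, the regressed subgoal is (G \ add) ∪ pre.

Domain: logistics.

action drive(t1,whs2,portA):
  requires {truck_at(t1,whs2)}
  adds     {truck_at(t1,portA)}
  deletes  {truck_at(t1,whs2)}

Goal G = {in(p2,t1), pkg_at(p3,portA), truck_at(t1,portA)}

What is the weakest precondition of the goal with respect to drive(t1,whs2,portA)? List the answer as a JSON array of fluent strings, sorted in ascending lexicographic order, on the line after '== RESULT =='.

Regress:
  G ∩ del = {}  (empty — regression defined)
  G \ add = {in(p2,t1), pkg_at(p3,portA), truck_at(t1,portA)} \ {truck_at(t1,portA)} = {in(p2,t1), pkg_at(p3,portA)}
  ∪ pre   = {in(p2,t1), pkg_at(p3,portA)} ∪ {truck_at(t1,whs2)}
          = {in(p2,t1), pkg_at(p3,portA), truck_at(t1,whs2)}

== RESULT ==
["in(p2,t1)", "pkg_at(p3,portA)", "truck_at(t1,whs2)"]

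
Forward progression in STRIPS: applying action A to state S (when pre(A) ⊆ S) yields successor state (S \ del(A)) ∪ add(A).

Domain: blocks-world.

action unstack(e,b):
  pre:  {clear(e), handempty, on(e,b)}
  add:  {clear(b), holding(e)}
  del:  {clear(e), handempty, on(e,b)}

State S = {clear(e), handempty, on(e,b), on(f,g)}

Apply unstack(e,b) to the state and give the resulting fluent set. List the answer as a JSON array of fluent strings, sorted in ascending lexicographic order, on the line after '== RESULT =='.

Compute (S \ del) ∪ add:
  pre ⊆ S: {clear(e), handempty, on(e,b)} ⊆ S  — applicable
  S \ del = {on(f,g)}
  ∪ add   = {clear(b), holding(e), on(f,g)}

== RESULT ==
["clear(b)", "holding(e)", "on(f,g)"]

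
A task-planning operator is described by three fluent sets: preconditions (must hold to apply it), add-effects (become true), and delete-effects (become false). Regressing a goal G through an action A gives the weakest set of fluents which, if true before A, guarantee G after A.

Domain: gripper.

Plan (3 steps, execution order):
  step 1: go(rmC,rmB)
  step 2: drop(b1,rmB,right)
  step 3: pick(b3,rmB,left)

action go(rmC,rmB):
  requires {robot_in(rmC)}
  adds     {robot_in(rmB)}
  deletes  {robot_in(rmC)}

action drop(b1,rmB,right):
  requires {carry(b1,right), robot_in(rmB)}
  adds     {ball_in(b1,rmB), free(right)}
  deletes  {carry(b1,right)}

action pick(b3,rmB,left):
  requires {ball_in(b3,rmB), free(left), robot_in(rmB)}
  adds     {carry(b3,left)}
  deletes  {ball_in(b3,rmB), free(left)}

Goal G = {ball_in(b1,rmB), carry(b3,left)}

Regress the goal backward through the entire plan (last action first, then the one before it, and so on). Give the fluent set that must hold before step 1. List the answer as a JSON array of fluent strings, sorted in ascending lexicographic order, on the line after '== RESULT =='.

Work backward from the goal:
  through step 3 (pick(b3,rmB,left)): drop {carry(b3,left)}, keep {ball_in(b1,rmB)}, require {ball_in(b3,rmB), free(left), robot_in(rmB)}
    → {ball_in(b1,rmB), ball_in(b3,rmB), free(left), robot_in(rmB)}
  through step 2 (drop(b1,rmB,right)): drop {ball_in(b1,rmB)}, keep {ball_in(b3,rmB), free(left), robot_in(rmB)}, require {carry(b1,right), robot_in(rmB)}
    → {ball_in(b3,rmB), carry(b1,right), free(left), robot_in(rmB)}
  through step 1 (go(rmC,rmB)): drop {robot_in(rmB)}, keep {ball_in(b3,rmB), carry(b1,right), free(left)}, require {robot_in(rmC)}
    → {ball_in(b3,rmB), carry(b1,right), free(left), robot_in(rmC)}

== RESULT ==
["ball_in(b3,rmB)", "carry(b1,right)", "free(left)", "robot_in(rmC)"]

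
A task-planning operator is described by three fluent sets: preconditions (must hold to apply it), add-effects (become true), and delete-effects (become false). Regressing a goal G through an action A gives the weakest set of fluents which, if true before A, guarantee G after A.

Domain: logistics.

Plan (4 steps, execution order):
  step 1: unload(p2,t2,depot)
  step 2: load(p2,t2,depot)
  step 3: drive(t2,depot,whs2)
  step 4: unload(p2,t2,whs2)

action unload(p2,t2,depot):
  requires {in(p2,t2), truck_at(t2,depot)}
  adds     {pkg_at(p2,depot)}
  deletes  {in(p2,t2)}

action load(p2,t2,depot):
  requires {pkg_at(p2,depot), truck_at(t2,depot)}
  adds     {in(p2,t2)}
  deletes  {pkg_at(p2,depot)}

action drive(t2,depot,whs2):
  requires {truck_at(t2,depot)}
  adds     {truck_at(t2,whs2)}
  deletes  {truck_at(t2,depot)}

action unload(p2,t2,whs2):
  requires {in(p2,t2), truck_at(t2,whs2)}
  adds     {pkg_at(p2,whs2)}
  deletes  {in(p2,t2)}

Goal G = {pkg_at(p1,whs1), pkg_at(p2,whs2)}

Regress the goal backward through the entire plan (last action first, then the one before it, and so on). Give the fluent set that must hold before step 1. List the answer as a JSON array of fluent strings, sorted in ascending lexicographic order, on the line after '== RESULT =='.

Work backward from the goal:
  through step 4 (unload(p2,t2,whs2)): drop {pkg_at(p2,whs2)}, keep {pkg_at(p1,whs1)}, require {in(p2,t2), truck_at(t2,whs2)}
    → {in(p2,t2), pkg_at(p1,whs1), truck_at(t2,whs2)}
  through step 3 (drive(t2,depot,whs2)): drop {truck_at(t2,whs2)}, keep {in(p2,t2), pkg_at(p1,whs1)}, require {truck_at(t2,depot)}
    → {in(p2,t2), pkg_at(p1,whs1), truck_at(t2,depot)}
  through step 2 (load(p2,t2,depot)): drop {in(p2,t2)}, keep {pkg_at(p1,whs1), truck_at(t2,depot)}, require {pkg_at(p2,depot), truck_at(t2,depot)}
    → {pkg_at(p1,whs1), pkg_at(p2,depot), truck_at(t2,depot)}
  through step 1 (unload(p2,t2,depot)): drop {pkg_at(p2,depot)}, keep {pkg_at(p1,whs1), truck_at(t2,depot)}, require {in(p2,t2), truck_at(t2,depot)}
    → {in(p2,t2), pkg_at(p1,whs1), truck_at(t2,depot)}

== RESULT ==
["in(p2,t2)", "pkg_at(p1,whs1)", "truck_at(t2,depot)"]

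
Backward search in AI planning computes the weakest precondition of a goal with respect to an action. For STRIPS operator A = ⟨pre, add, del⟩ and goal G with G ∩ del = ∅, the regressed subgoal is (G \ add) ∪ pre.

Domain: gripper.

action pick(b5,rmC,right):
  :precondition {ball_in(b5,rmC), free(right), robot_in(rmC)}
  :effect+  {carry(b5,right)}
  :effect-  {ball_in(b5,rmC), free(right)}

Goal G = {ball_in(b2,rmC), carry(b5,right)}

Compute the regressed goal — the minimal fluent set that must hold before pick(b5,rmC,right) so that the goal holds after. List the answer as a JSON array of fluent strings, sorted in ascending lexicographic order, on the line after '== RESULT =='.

Regress:
  G ∩ del = {}  (empty — regression defined)
  G \ add = {ball_in(b2,rmC), carry(b5,right)} \ {carry(b5,right)} = {ball_in(b2,rmC)}
  ∪ pre   = {ball_in(b2,rmC)} ∪ {ball_in(b5,rmC), free(right), robot_in(rmC)}
          = {ball_in(b2,rmC), ball_in(b5,rmC), free(right), robot_in(rmC)}

== RESULT ==
["ball_in(b2,rmC)", "ball_in(b5,rmC)", "free(right)", "robot_in(rmC)"]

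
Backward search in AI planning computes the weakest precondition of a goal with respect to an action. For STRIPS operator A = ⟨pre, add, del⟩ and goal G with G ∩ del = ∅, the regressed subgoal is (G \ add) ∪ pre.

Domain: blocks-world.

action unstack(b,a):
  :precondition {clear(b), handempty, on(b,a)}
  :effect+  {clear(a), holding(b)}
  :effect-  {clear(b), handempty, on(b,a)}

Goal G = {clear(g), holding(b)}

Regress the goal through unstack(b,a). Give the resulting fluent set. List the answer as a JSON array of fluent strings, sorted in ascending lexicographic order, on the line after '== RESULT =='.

Compute (G \ add) ∪ pre:
  G ∩ del = {}  (empty — regression defined)
  G \ add = {clear(g), holding(b)} \ {clear(a), holding(b)} = {clear(g)}
  ∪ pre   = {clear(g)} ∪ {clear(b), handempty, on(b,a)}
          = {clear(b), clear(g), handempty, on(b,a)}

== RESULT ==
["clear(b)", "clear(g)", "handempty", "on(b,a)"]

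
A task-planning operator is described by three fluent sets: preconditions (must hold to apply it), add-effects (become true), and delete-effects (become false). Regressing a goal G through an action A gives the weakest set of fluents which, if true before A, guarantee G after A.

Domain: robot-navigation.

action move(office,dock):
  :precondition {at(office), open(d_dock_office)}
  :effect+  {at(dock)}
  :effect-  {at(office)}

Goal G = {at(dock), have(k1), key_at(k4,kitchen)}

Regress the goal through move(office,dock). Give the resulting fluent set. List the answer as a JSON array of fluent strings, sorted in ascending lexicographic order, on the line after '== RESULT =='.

Regress:
  G ∩ del = {}  (empty — regression defined)
  G \ add = {at(dock), have(k1), key_at(k4,kitchen)} \ {at(dock)} = {have(k1), key_at(k4,kitchen)}
  ∪ pre   = {have(k1), key_at(k4,kitchen)} ∪ {at(office), open(d_dock_office)}
          = {at(office), have(k1), key_at(k4,kitchen), open(d_dock_office)}

== RESULT ==
["at(office)", "have(k1)", "key_at(k4,kitchen)", "open(d_dock_office)"]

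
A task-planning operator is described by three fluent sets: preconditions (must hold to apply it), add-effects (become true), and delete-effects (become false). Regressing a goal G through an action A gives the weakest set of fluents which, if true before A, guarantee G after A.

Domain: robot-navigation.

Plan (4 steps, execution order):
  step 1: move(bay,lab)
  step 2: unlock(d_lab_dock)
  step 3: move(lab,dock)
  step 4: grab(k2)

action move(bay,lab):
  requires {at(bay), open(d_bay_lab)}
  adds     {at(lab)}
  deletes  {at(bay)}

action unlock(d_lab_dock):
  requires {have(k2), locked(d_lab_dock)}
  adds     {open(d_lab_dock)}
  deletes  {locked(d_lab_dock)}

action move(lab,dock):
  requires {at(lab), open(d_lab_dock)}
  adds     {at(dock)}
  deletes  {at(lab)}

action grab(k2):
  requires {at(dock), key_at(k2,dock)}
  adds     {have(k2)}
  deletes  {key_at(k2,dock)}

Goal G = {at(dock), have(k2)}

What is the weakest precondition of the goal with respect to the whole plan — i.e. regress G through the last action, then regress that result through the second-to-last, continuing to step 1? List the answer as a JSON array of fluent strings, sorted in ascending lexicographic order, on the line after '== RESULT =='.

Regress step by step:
  through step 4 (grab(k2)): drop {have(k2)}, keep {at(dock)}, require {at(dock), key_at(k2,dock)}
    → {at(dock), key_at(k2,dock)}
  through step 3 (move(lab,dock)): drop {at(dock)}, keep {key_at(k2,dock)}, require {at(lab), open(d_lab_dock)}
    → {at(lab), key_at(k2,dock), open(d_lab_dock)}
  through step 2 (unlock(d_lab_dock)): drop {open(d_lab_dock)}, keep {at(lab), key_at(k2,dock)}, require {have(k2), locked(d_lab_dock)}
    → {at(lab), have(k2), key_at(k2,dock), locked(d_lab_dock)}
  through step 1 (move(bay,lab)): drop {at(lab)}, keep {have(k2), key_at(k2,dock), locked(d_lab_dock)}, require {at(bay), open(d_bay_lab)}
    → {at(bay), have(k2), key_at(k2,dock), locked(d_lab_dock), open(d_bay_lab)}

== RESULT ==
["at(bay)", "have(k2)", "key_at(k2,dock)", "locked(d_lab_dock)", "open(d_bay_lab)"]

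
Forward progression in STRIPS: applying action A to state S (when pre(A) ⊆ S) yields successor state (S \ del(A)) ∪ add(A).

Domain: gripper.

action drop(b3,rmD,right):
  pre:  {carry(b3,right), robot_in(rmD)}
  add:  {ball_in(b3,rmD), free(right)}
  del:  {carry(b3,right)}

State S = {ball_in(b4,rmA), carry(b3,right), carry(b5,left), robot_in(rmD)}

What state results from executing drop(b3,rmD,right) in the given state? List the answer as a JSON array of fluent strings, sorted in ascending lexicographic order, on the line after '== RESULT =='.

Progress:
  pre ⊆ S: {carry(b3,right), robot_in(rmD)} ⊆ S  — applicable
  S \ del = {ball_in(b4,rmA), carry(b5,left), robot_in(rmD)}
  ∪ add   = {ball_in(b3,rmD), ball_in(b4,rmA), carry(b5,left), free(right), robot_in(rmD)}

== RESULT ==
["ball_in(b3,rmD)", "ball_in(b4,rmA)", "carry(b5,left)", "free(right)", "robot_in(rmD)"]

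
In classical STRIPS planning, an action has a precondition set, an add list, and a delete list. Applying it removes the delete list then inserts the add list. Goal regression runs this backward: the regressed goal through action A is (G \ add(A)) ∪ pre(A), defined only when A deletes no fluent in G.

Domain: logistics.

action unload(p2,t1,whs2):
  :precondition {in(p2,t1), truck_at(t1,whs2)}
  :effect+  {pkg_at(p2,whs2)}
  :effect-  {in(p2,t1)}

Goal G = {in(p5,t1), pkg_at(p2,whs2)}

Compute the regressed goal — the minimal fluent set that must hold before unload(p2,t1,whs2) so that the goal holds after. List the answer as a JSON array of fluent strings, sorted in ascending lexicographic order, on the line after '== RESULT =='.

Regress:
  G ∩ del = {}  (empty — regression defined)
  G \ add = {in(p5,t1), pkg_at(p2,whs2)} \ {pkg_at(p2,whs2)} = {in(p5,t1)}
  ∪ pre   = {in(p5,t1)} ∪ {in(p2,t1), truck_at(t1,whs2)}
          = {in(p2,t1), in(p5,t1), truck_at(t1,whs2)}

== RESULT ==
["in(p2,t1)", "in(p5,t1)", "truck_at(t1,whs2)"]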